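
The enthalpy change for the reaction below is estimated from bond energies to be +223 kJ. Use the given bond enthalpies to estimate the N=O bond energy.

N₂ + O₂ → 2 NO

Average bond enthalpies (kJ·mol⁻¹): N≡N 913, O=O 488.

Let D be the N=O bond energy.
Σ(broken) = 1×913 + 1×488 = 1401
Σ(formed) = 2×D = 2D
ΔH = Σ(broken) − Σ(formed) = (1401) − (2D) = +1401 − 2D
Setting this equal to +223 kJ gives 2D = 1178, so D = 589 kJ/mol.

D(N=O) ≈ 589 kJ/mol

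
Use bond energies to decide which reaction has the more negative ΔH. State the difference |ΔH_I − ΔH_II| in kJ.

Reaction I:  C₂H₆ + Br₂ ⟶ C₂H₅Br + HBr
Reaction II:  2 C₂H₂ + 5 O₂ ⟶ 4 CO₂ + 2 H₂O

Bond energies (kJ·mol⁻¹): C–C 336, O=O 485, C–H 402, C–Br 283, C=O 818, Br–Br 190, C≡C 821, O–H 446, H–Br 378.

Reaction II, by 2584 kJ

Reaction I:
  Bonds broken (reactants):
    Br–Br: 1 × 190 = 190
    C–C: 1 × 336 = 336
    C–H: 6 × 402 = 2412
    Σ(broken) = 2938 kJ
  Bonds formed (products):
    C–Br: 1 × 283 = 283
    C–C: 1 × 336 = 336
    C–H: 5 × 402 = 2010
    H–Br: 1 × 378 = 378
    Σ(formed) = 3007 kJ
  ΔH_I = 2938 − 3007 = −69 kJ
Reaction II:
  Bonds broken (reactants):
    C≡C: 2 × 821 = 1642
    C–H: 4 × 402 = 1608
    O=O: 5 × 485 = 2425
    Σ(broken) = 5675 kJ
  Bonds formed (products):
    C=O: 8 × 818 = 6544
    O–H: 4 × 446 = 1784
    Σ(formed) = 8328 kJ
  ΔH_II = 5675 − 8328 = −2653 kJ
ΔH_I − ΔH_II = +2584 kJ, so reaction II has the more negative ΔH; |ΔH_I − ΔH_II| = 2584 kJ.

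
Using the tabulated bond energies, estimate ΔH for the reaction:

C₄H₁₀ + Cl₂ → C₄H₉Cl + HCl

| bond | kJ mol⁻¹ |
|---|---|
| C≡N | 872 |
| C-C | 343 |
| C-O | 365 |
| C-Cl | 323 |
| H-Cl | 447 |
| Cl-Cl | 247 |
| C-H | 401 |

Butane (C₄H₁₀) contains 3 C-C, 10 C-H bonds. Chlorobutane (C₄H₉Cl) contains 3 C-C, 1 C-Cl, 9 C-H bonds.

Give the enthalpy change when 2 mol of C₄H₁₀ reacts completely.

Bonds broken (reactants):
  C-C: 3 × 343 = 1029
  C-H: 10 × 401 = 4010
  Cl-Cl: 1 × 247 = 247
  Σ(broken) = 5286 kJ
Bonds formed (products):
  C-C: 3 × 343 = 1029
  C-Cl: 1 × 323 = 323
  C-H: 9 × 401 = 3609
  H-Cl: 1 × 447 = 447
  Σ(formed) = 5408 kJ
ΔH = Σ(broken) − Σ(formed) = 5286 − 5408 = −122 kJ
For 2× the reaction as written: 2 × (−122) = −244 kJ

ΔH = −244 kJ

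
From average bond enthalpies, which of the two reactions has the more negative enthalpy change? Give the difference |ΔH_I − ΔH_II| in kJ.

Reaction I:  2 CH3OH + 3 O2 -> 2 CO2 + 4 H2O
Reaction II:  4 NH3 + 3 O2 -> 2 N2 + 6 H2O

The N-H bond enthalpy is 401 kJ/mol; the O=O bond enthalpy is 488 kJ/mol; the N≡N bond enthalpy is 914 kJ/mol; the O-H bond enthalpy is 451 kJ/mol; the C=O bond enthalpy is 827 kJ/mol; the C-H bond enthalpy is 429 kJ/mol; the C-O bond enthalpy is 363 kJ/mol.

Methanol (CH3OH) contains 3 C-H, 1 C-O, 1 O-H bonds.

Reaction I:
  Bonds broken (reactants):
    C-H: 6 × 429 = 2574
    C-O: 2 × 363 = 726
    O-H: 2 × 451 = 902
    O=O: 3 × 488 = 1464
    Σ(broken) = 5666 kJ
  Bonds formed (products):
    C=O: 4 × 827 = 3308
    O-H: 8 × 451 = 3608
    Σ(formed) = 6916 kJ
  ΔH_I = 5666 − 6916 = −1250 kJ
Reaction II:
  Bonds broken (reactants):
    N-H: 12 × 401 = 4812
    O=O: 3 × 488 = 1464
    Σ(broken) = 6276 kJ
  Bonds formed (products):
    N≡N: 2 × 914 = 1828
    O-H: 12 × 451 = 5412
    Σ(formed) = 7240 kJ
  ΔH_II = 6276 − 7240 = −964 kJ
ΔH_I − ΔH_II = −286 kJ, so reaction I has the more negative ΔH; |ΔH_I − ΔH_II| = 286 kJ.

Reaction I, by 286 kJ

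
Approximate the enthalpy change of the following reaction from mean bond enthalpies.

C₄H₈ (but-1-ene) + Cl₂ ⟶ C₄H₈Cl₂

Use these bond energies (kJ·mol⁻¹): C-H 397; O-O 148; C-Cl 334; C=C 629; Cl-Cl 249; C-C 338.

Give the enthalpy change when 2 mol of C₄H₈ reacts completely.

ΔH = −256 kJ

Bonds broken (reactants):
  C-C: 2 × 338 = 676
  C-H: 8 × 397 = 3176
  C=C: 1 × 629 = 629
  Cl-Cl: 1 × 249 = 249
  Σ(broken) = 4730 kJ
Bonds formed (products):
  C-C: 3 × 338 = 1014
  C-Cl: 2 × 334 = 668
  C-H: 8 × 397 = 3176
  Σ(formed) = 4858 kJ
ΔH = Σ(broken) − Σ(formed) = 4730 − 4858 = −128 kJ
For 2× the reaction as written: 2 × (−128) = −256 kJ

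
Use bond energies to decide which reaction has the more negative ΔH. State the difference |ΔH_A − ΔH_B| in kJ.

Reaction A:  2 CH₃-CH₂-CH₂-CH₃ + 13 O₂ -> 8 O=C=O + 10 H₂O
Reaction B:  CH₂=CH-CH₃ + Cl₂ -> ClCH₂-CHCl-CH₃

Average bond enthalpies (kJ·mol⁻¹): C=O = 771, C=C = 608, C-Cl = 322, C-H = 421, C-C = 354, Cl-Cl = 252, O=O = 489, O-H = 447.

Reaction A:
  Bonds broken (reactants):
    C-C: 6 × 354 = 2124
    C-H: 20 × 421 = 8420
    O=O: 13 × 489 = 6357
    Σ(broken) = 16901 kJ
  Bonds formed (products):
    C=O: 16 × 771 = 12336
    O-H: 20 × 447 = 8940
    Σ(formed) = 21276 kJ
  ΔH_A = 16901 − 21276 = −4375 kJ
Reaction B:
  Bonds broken (reactants):
    C-C: 1 × 354 = 354
    C-H: 6 × 421 = 2526
    C=C: 1 × 608 = 608
    Cl-Cl: 1 × 252 = 252
    Σ(broken) = 3740 kJ
  Bonds formed (products):
    C-C: 2 × 354 = 708
    C-Cl: 2 × 322 = 644
    C-H: 6 × 421 = 2526
    Σ(formed) = 3878 kJ
  ΔH_B = 3740 − 3878 = −138 kJ
ΔH_A − ΔH_B = −4237 kJ, so reaction A has the more negative ΔH; |ΔH_A − ΔH_B| = 4237 kJ.

Reaction A, by 4237 kJ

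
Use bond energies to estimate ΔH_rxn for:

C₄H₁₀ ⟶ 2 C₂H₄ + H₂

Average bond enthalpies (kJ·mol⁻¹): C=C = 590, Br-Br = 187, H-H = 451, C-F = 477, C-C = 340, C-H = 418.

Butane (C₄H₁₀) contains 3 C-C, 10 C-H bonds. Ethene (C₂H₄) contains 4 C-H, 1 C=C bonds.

ΔH ≈ +225 kJ

Bonds broken (reactants):
  C-C: 3 × 340 = 1020
  C-H: 10 × 418 = 4180
  Σ(broken) = 5200 kJ
Bonds formed (products):
  C-H: 8 × 418 = 3344
  C=C: 2 × 590 = 1180
  H-H: 1 × 451 = 451
  Σ(formed) = 4975 kJ
ΔH = Σ(broken) − Σ(formed) = 5200 − 4975 = +225 kJ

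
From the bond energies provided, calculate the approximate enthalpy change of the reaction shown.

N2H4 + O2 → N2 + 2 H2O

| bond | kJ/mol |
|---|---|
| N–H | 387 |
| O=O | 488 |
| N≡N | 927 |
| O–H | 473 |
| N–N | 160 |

ΔH ≈ −623 kJ

Bonds broken (reactants):
  N–H: 4 × 387 = 1548
  N–N: 1 × 160 = 160
  O=O: 1 × 488 = 488
  Σ(broken) = 2196 kJ
Bonds formed (products):
  N≡N: 1 × 927 = 927
  O–H: 4 × 473 = 1892
  Σ(formed) = 2819 kJ
ΔH = Σ(broken) − Σ(formed) = 2196 − 2819 = −623 kJ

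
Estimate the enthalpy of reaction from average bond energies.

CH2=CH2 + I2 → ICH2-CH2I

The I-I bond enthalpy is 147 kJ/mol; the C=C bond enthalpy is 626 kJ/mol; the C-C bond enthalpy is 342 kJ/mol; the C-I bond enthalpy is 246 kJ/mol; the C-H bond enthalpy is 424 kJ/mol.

Bonds broken (reactants):
  C-H: 4 × 424 = 1696
  C=C: 1 × 626 = 626
  I-I: 1 × 147 = 147
  Σ(broken) = 2469 kJ
Bonds formed (products):
  C-C: 1 × 342 = 342
  C-H: 4 × 424 = 1696
  C-I: 2 × 246 = 492
  Σ(formed) = 2530 kJ
ΔH = Σ(broken) − Σ(formed) = 2469 − 2530 = −61 kJ

ΔH ≈ −61 kJ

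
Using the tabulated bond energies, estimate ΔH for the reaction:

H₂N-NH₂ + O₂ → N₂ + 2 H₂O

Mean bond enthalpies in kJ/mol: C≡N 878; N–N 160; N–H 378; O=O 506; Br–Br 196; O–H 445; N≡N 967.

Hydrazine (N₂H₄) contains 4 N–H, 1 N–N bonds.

ΔH ≈ −569 kJ

Bonds broken (reactants):
  N–H: 4 × 378 = 1512
  N–N: 1 × 160 = 160
  O=O: 1 × 506 = 506
  Σ(broken) = 2178 kJ
Bonds formed (products):
  N≡N: 1 × 967 = 967
  O–H: 4 × 445 = 1780
  Σ(formed) = 2747 kJ
ΔH = Σ(broken) − Σ(formed) = 2178 − 2747 = −569 kJ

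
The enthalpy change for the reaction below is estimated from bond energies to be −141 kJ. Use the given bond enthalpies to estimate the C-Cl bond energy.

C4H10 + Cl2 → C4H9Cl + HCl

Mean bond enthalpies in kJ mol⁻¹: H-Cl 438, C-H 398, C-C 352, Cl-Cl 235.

D(C-Cl) ≈ 336 kJ/mol

Let D be the C-Cl bond energy.
Σ(broken) = 3×352 + 10×398 + 1×235 = 5271
Σ(formed) = 3×352 + 1×D + 9×398 + 1×438 = 5076 + D
ΔH = Σ(broken) − Σ(formed) = (5271) − (5076 + D) = +195 − D
Setting this equal to −141 kJ gives D = 336 kJ/mol.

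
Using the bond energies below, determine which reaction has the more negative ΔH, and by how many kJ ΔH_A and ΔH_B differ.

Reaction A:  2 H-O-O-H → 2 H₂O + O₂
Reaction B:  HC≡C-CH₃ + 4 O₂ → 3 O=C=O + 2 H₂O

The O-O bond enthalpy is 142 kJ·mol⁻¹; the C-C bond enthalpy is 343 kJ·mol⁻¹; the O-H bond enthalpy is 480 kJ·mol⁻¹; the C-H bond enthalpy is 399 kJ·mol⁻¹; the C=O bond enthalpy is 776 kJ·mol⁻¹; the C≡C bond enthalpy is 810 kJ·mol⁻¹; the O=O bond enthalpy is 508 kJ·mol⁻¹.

Reaction B, by 1571 kJ

Reaction A:
  Bonds broken (reactants):
    O-H: 4 × 480 = 1920
    O-O: 2 × 142 = 284
    Σ(broken) = 2204 kJ
  Bonds formed (products):
    O-H: 4 × 480 = 1920
    O=O: 1 × 508 = 508
    Σ(formed) = 2428 kJ
  ΔH_A = 2204 − 2428 = −224 kJ
Reaction B:
  Bonds broken (reactants):
    C≡C: 1 × 810 = 810
    C-C: 1 × 343 = 343
    C-H: 4 × 399 = 1596
    O=O: 4 × 508 = 2032
    Σ(broken) = 4781 kJ
  Bonds formed (products):
    C=O: 6 × 776 = 4656
    O-H: 4 × 480 = 1920
    Σ(formed) = 6576 kJ
  ΔH_B = 4781 − 6576 = −1795 kJ
ΔH_A − ΔH_B = +1571 kJ, so reaction B has the more negative ΔH; |ΔH_A − ΔH_B| = 1571 kJ.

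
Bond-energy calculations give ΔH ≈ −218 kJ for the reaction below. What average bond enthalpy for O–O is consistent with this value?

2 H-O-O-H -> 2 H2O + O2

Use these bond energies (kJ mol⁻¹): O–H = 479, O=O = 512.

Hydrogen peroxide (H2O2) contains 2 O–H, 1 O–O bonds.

Let D be the O–O bond energy.
Σ(broken) = 4×479 + 2×D = 1916 + 2D
Σ(formed) = 4×479 + 1×512 = 2428
ΔH = Σ(broken) − Σ(formed) = (1916 + 2D) − (2428) = −512 + 2D
Setting this equal to −218 kJ gives 2D = 294, so D = 147 kJ/mol.

D(O–O) ≈ 147 kJ/mol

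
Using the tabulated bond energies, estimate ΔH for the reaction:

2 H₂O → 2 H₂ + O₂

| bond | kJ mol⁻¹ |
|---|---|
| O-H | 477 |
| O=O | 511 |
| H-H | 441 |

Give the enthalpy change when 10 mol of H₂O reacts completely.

Bonds broken (reactants):
  O-H: 4 × 477 = 1908
  Σ(broken) = 1908 kJ
Bonds formed (products):
  H-H: 2 × 441 = 882
  O=O: 1 × 511 = 511
  Σ(formed) = 1393 kJ
ΔH = Σ(broken) − Σ(formed) = 1908 − 1393 = +515 kJ
For 5× the reaction as written: 5 × (+515) = +2575 kJ

ΔH = +2575 kJ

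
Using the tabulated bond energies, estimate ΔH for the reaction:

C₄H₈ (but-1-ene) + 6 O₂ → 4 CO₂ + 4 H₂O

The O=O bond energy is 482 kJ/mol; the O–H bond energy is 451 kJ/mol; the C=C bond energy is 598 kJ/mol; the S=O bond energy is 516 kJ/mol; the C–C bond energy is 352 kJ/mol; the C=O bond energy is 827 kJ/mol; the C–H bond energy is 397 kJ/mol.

Bonds broken (reactants):
  C–C: 2 × 352 = 704
  C–H: 8 × 397 = 3176
  C=C: 1 × 598 = 598
  O=O: 6 × 482 = 2892
  Σ(broken) = 7370 kJ
Bonds formed (products):
  C=O: 8 × 827 = 6616
  O–H: 8 × 451 = 3608
  Σ(formed) = 10224 kJ
ΔH = Σ(broken) − Σ(formed) = 7370 − 10224 = −2854 kJ

ΔH ≈ −2854 kJ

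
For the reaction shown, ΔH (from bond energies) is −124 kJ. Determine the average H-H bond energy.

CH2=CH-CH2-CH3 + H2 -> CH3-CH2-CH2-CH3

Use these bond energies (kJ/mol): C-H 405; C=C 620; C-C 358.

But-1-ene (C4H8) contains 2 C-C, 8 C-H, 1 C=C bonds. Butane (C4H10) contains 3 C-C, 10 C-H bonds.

Let D be the H-H bond energy.
Σ(broken) = 2×358 + 8×405 + 1×620 + 1×D = 4576 + D
Σ(formed) = 3×358 + 10×405 = 5124
ΔH = Σ(broken) − Σ(formed) = (4576 + D) − (5124) = −548 + D
Setting this equal to −124 kJ gives D = 424 kJ/mol.

D(H-H) ≈ 424 kJ/mol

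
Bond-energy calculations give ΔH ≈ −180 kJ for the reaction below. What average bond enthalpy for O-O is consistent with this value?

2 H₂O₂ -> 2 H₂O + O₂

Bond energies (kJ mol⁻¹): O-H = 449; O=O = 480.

D(O-O) ≈ 150 kJ/mol

Let D be the O-O bond energy.
Σ(broken) = 4×449 + 2×D = 1796 + 2D
Σ(formed) = 4×449 + 1×480 = 2276
ΔH = Σ(broken) − Σ(formed) = (1796 + 2D) − (2276) = −480 + 2D
Setting this equal to −180 kJ gives 2D = 300, so D = 150 kJ/mol.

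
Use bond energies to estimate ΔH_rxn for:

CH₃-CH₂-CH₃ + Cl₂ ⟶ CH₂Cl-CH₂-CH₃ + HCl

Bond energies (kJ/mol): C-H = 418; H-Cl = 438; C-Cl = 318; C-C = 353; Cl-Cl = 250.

ΔH ≈ −88 kJ

Bonds broken (reactants):
  C-C: 2 × 353 = 706
  C-H: 8 × 418 = 3344
  Cl-Cl: 1 × 250 = 250
  Σ(broken) = 4300 kJ
Bonds formed (products):
  C-C: 2 × 353 = 706
  C-Cl: 1 × 318 = 318
  C-H: 7 × 418 = 2926
  H-Cl: 1 × 438 = 438
  Σ(formed) = 4388 kJ
ΔH = Σ(broken) − Σ(formed) = 4300 − 4388 = −88 kJ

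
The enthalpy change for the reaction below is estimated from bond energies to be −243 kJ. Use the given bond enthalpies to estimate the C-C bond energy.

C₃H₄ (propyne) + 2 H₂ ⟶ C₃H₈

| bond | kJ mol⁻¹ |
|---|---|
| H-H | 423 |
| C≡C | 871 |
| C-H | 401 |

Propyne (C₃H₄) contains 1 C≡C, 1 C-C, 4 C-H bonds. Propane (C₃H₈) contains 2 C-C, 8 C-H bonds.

D(C-C) ≈ 356 kJ/mol

Let D be the C-C bond energy.
Σ(broken) = 1×871 + 1×D + 4×401 + 2×423 = 3321 + D
Σ(formed) = 2×D + 8×401 = 3208 + 2D
ΔH = Σ(broken) − Σ(formed) = (3321 + D) − (3208 + 2D) = +113 − D
Setting this equal to −243 kJ gives D = 356 kJ/mol.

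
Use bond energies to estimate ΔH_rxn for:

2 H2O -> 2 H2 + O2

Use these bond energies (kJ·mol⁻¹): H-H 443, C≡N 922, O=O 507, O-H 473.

Bonds broken (reactants):
  O-H: 4 × 473 = 1892
  Σ(broken) = 1892 kJ
Bonds formed (products):
  H-H: 2 × 443 = 886
  O=O: 1 × 507 = 507
  Σ(formed) = 1393 kJ
ΔH = Σ(broken) − Σ(formed) = 1892 − 1393 = +499 kJ

ΔH ≈ +499 kJ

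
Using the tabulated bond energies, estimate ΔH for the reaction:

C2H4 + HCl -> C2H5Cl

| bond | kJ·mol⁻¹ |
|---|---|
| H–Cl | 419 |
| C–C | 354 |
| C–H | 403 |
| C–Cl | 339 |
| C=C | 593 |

ΔH ≈ −84 kJ

Bonds broken (reactants):
  C–H: 4 × 403 = 1612
  C=C: 1 × 593 = 593
  H–Cl: 1 × 419 = 419
  Σ(broken) = 2624 kJ
Bonds formed (products):
  C–C: 1 × 354 = 354
  C–Cl: 1 × 339 = 339
  C–H: 5 × 403 = 2015
  Σ(formed) = 2708 kJ
ΔH = Σ(broken) − Σ(formed) = 2624 − 2708 = −84 kJ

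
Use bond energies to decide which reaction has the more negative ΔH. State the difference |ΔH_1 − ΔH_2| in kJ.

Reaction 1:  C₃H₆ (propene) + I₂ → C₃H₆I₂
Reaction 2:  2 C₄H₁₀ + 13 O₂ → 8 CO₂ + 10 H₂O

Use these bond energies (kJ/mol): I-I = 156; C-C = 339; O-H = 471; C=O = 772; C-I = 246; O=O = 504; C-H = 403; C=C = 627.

Reaction 2, by 5078 kJ

Reaction 1:
  Bonds broken (reactants):
    C-C: 1 × 339 = 339
    C-H: 6 × 403 = 2418
    C=C: 1 × 627 = 627
    I-I: 1 × 156 = 156
    Σ(broken) = 3540 kJ
  Bonds formed (products):
    C-C: 2 × 339 = 678
    C-H: 6 × 403 = 2418
    C-I: 2 × 246 = 492
    Σ(formed) = 3588 kJ
  ΔH_1 = 3540 − 3588 = −48 kJ
Reaction 2:
  Bonds broken (reactants):
    C-C: 6 × 339 = 2034
    C-H: 20 × 403 = 8060
    O=O: 13 × 504 = 6552
    Σ(broken) = 16646 kJ
  Bonds formed (products):
    C=O: 16 × 772 = 12352
    O-H: 20 × 471 = 9420
    Σ(formed) = 21772 kJ
  ΔH_2 = 16646 − 21772 = −5126 kJ
ΔH_1 − ΔH_2 = +5078 kJ, so reaction 2 has the more negative ΔH; |ΔH_1 − ΔH_2| = 5078 kJ.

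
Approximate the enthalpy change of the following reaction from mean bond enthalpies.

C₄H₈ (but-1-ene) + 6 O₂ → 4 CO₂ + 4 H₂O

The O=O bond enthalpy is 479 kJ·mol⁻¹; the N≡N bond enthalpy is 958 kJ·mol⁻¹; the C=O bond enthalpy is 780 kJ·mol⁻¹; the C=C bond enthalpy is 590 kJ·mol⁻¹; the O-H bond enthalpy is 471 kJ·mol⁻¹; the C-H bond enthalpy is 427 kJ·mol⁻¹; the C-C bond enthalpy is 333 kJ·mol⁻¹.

Bonds broken (reactants):
  C-C: 2 × 333 = 666
  C-H: 8 × 427 = 3416
  C=C: 1 × 590 = 590
  O=O: 6 × 479 = 2874
  Σ(broken) = 7546 kJ
Bonds formed (products):
  C=O: 8 × 780 = 6240
  O-H: 8 × 471 = 3768
  Σ(formed) = 10008 kJ
ΔH = Σ(broken) − Σ(formed) = 7546 − 10008 = −2462 kJ

ΔH ≈ −2462 kJ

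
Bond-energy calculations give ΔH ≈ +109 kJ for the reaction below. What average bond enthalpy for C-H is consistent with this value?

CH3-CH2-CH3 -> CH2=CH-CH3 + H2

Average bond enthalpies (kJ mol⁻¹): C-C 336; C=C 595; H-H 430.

Let D be the C-H bond energy.
Σ(broken) = 2×336 + 8×D = 672 + 8D
Σ(formed) = 1×336 + 6×D + 1×595 + 1×430 = 1361 + 6D
ΔH = Σ(broken) − Σ(formed) = (672 + 8D) − (1361 + 6D) = −689 + 2D
Setting this equal to +109 kJ gives 2D = 798, so D = 399 kJ/mol.

D(C-H) ≈ 399 kJ/mol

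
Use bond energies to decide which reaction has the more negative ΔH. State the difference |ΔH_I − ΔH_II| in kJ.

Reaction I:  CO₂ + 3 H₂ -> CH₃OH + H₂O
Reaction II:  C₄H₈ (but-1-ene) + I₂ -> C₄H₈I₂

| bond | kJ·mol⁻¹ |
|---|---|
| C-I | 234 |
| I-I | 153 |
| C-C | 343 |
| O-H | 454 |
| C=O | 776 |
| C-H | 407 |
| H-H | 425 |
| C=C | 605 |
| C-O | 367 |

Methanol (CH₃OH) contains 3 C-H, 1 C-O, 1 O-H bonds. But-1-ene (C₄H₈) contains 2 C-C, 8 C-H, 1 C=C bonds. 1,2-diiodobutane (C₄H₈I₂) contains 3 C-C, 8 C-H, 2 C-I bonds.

Reaction I:
  Bonds broken (reactants):
    C=O: 2 × 776 = 1552
    H-H: 3 × 425 = 1275
    Σ(broken) = 2827 kJ
  Bonds formed (products):
    C-H: 3 × 407 = 1221
    C-O: 1 × 367 = 367
    O-H: 3 × 454 = 1362
    Σ(formed) = 2950 kJ
  ΔH_I = 2827 − 2950 = −123 kJ
Reaction II:
  Bonds broken (reactants):
    C-C: 2 × 343 = 686
    C-H: 8 × 407 = 3256
    C=C: 1 × 605 = 605
    I-I: 1 × 153 = 153
    Σ(broken) = 4700 kJ
  Bonds formed (products):
    C-C: 3 × 343 = 1029
    C-H: 8 × 407 = 3256
    C-I: 2 × 234 = 468
    Σ(formed) = 4753 kJ
  ΔH_II = 4700 − 4753 = −53 kJ
ΔH_I − ΔH_II = −70 kJ, so reaction I has the more negative ΔH; |ΔH_I − ΔH_II| = 70 kJ.

Reaction I, by 70 kJ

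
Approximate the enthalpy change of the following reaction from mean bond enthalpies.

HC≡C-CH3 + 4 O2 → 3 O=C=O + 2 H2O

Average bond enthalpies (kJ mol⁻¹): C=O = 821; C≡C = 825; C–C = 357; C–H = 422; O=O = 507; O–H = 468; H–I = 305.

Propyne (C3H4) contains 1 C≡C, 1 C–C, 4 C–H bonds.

Bonds broken (reactants):
  C≡C: 1 × 825 = 825
  C–C: 1 × 357 = 357
  C–H: 4 × 422 = 1688
  O=O: 4 × 507 = 2028
  Σ(broken) = 4898 kJ
Bonds formed (products):
  C=O: 6 × 821 = 4926
  O–H: 4 × 468 = 1872
  Σ(formed) = 6798 kJ
ΔH = Σ(broken) − Σ(formed) = 4898 − 6798 = −1900 kJ

ΔH ≈ −1900 kJ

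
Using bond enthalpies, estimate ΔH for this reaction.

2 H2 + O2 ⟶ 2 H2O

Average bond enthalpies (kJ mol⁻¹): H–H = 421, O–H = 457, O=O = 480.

ΔH ≈ −506 kJ

Bonds broken (reactants):
  H–H: 2 × 421 = 842
  O=O: 1 × 480 = 480
  Σ(broken) = 1322 kJ
Bonds formed (products):
  O–H: 4 × 457 = 1828
  Σ(formed) = 1828 kJ
ΔH = Σ(broken) − Σ(formed) = 1322 − 1828 = −506 kJ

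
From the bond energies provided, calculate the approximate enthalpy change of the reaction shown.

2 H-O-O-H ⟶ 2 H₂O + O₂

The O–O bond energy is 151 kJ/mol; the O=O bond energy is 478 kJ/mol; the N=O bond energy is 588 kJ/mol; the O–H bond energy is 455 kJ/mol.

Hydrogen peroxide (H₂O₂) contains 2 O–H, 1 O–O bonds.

Bonds broken (reactants):
  O–H: 4 × 455 = 1820
  O–O: 2 × 151 = 302
  Σ(broken) = 2122 kJ
Bonds formed (products):
  O–H: 4 × 455 = 1820
  O=O: 1 × 478 = 478
  Σ(formed) = 2298 kJ
ΔH = Σ(broken) − Σ(formed) = 2122 − 2298 = −176 kJ

ΔH ≈ −176 kJ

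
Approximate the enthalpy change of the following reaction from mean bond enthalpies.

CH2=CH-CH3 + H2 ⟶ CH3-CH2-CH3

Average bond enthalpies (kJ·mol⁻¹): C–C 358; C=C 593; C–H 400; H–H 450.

Bonds broken (reactants):
  C–C: 1 × 358 = 358
  C–H: 6 × 400 = 2400
  C=C: 1 × 593 = 593
  H–H: 1 × 450 = 450
  Σ(broken) = 3801 kJ
Bonds formed (products):
  C–C: 2 × 358 = 716
  C–H: 8 × 400 = 3200
  Σ(formed) = 3916 kJ
ΔH = Σ(broken) − Σ(formed) = 3801 − 3916 = −115 kJ

ΔH ≈ −115 kJ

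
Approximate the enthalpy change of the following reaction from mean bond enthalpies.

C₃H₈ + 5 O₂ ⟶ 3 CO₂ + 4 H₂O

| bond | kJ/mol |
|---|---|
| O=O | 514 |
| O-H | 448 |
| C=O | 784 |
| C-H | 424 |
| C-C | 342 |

ΔH ≈ −1642 kJ

Bonds broken (reactants):
  C-C: 2 × 342 = 684
  C-H: 8 × 424 = 3392
  O=O: 5 × 514 = 2570
  Σ(broken) = 6646 kJ
Bonds formed (products):
  C=O: 6 × 784 = 4704
  O-H: 8 × 448 = 3584
  Σ(formed) = 8288 kJ
ΔH = Σ(broken) − Σ(formed) = 6646 − 8288 = −1642 kJ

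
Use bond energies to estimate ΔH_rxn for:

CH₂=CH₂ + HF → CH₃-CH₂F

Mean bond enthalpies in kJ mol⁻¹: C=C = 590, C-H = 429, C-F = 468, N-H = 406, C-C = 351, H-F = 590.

ΔH ≈ −68 kJ

Bonds broken (reactants):
  C-H: 4 × 429 = 1716
  C=C: 1 × 590 = 590
  H-F: 1 × 590 = 590
  Σ(broken) = 2896 kJ
Bonds formed (products):
  C-C: 1 × 351 = 351
  C-F: 1 × 468 = 468
  C-H: 5 × 429 = 2145
  Σ(formed) = 2964 kJ
ΔH = Σ(broken) − Σ(formed) = 2896 − 2964 = −68 kJ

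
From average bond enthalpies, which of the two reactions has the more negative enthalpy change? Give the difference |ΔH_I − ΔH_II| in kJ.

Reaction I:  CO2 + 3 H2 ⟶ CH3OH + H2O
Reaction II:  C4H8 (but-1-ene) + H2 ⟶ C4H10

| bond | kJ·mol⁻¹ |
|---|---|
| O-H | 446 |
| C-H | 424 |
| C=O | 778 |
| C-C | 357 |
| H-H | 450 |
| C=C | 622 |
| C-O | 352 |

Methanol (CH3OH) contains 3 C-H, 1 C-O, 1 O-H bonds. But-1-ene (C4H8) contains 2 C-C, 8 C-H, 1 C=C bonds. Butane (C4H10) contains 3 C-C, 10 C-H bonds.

Reaction I:
  Bonds broken (reactants):
    C=O: 2 × 778 = 1556
    H-H: 3 × 450 = 1350
    Σ(broken) = 2906 kJ
  Bonds formed (products):
    C-H: 3 × 424 = 1272
    C-O: 1 × 352 = 352
    O-H: 3 × 446 = 1338
    Σ(formed) = 2962 kJ
  ΔH_I = 2906 − 2962 = −56 kJ
Reaction II:
  Bonds broken (reactants):
    C-C: 2 × 357 = 714
    C-H: 8 × 424 = 3392
    C=C: 1 × 622 = 622
    H-H: 1 × 450 = 450
    Σ(broken) = 5178 kJ
  Bonds formed (products):
    C-C: 3 × 357 = 1071
    C-H: 10 × 424 = 4240
    Σ(formed) = 5311 kJ
  ΔH_II = 5178 − 5311 = −133 kJ
ΔH_I − ΔH_II = +77 kJ, so reaction II has the more negative ΔH; |ΔH_I − ΔH_II| = 77 kJ.

Reaction II, by 77 kJ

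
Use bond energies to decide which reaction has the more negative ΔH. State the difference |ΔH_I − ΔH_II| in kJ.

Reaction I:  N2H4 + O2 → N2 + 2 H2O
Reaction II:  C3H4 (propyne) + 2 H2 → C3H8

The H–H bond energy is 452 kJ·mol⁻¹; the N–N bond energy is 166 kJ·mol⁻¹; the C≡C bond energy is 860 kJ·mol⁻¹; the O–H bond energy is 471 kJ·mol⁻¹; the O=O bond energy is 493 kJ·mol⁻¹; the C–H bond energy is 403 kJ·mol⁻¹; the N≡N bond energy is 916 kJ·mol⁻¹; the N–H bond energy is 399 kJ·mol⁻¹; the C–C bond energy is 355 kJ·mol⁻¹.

Reaction I, by 342 kJ

Reaction I:
  Bonds broken (reactants):
    N–H: 4 × 399 = 1596
    N–N: 1 × 166 = 166
    O=O: 1 × 493 = 493
    Σ(broken) = 2255 kJ
  Bonds formed (products):
    N≡N: 1 × 916 = 916
    O–H: 4 × 471 = 1884
    Σ(formed) = 2800 kJ
  ΔH_I = 2255 − 2800 = −545 kJ
Reaction II:
  Bonds broken (reactants):
    C≡C: 1 × 860 = 860
    C–C: 1 × 355 = 355
    C–H: 4 × 403 = 1612
    H–H: 2 × 452 = 904
    Σ(broken) = 3731 kJ
  Bonds formed (products):
    C–C: 2 × 355 = 710
    C–H: 8 × 403 = 3224
    Σ(formed) = 3934 kJ
  ΔH_II = 3731 − 3934 = −203 kJ
ΔH_I − ΔH_II = −342 kJ, so reaction I has the more negative ΔH; |ΔH_I − ΔH_II| = 342 kJ.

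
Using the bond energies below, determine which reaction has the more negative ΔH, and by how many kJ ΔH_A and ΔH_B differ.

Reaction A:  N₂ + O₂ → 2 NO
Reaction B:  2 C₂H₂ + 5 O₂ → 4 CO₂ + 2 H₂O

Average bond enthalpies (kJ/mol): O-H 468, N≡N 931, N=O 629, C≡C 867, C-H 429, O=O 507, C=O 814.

Reaction A:
  Bonds broken (reactants):
    N≡N: 1 × 931 = 931
    O=O: 1 × 507 = 507
    Σ(broken) = 1438 kJ
  Bonds formed (products):
    N=O: 2 × 629 = 1258
    Σ(formed) = 1258 kJ
  ΔH_A = 1438 − 1258 = +180 kJ
Reaction B:
  Bonds broken (reactants):
    C≡C: 2 × 867 = 1734
    C-H: 4 × 429 = 1716
    O=O: 5 × 507 = 2535
    Σ(broken) = 5985 kJ
  Bonds formed (products):
    C=O: 8 × 814 = 6512
    O-H: 4 × 468 = 1872
    Σ(formed) = 8384 kJ
  ΔH_B = 5985 − 8384 = −2399 kJ
ΔH_A − ΔH_B = +2579 kJ, so reaction B has the more negative ΔH; |ΔH_A − ΔH_B| = 2579 kJ.

Reaction B, by 2579 kJ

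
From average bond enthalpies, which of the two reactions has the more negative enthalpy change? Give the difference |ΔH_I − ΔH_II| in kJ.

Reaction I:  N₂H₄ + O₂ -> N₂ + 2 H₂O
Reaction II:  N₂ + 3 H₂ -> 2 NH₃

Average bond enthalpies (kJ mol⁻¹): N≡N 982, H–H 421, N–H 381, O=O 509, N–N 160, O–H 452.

Reaction I:
  Bonds broken (reactants):
    N–H: 4 × 381 = 1524
    N–N: 1 × 160 = 160
    O=O: 1 × 509 = 509
    Σ(broken) = 2193 kJ
  Bonds formed (products):
    N≡N: 1 × 982 = 982
    O–H: 4 × 452 = 1808
    Σ(formed) = 2790 kJ
  ΔH_I = 2193 − 2790 = −597 kJ
Reaction II:
  Bonds broken (reactants):
    H–H: 3 × 421 = 1263
    N≡N: 1 × 982 = 982
    Σ(broken) = 2245 kJ
  Bonds formed (products):
    N–H: 6 × 381 = 2286
    Σ(formed) = 2286 kJ
  ΔH_II = 2245 − 2286 = −41 kJ
ΔH_I − ΔH_II = −556 kJ, so reaction I has the more negative ΔH; |ΔH_I − ΔH_II| = 556 kJ.

Reaction I, by 556 kJ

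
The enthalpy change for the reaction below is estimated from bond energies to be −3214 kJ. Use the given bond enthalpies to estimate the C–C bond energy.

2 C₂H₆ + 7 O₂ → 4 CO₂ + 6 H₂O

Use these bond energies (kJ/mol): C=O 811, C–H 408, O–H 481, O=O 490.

D(C–C) ≈ 360 kJ/mol

Let D be the C–C bond energy.
Σ(broken) = 2×D + 12×408 + 7×490 = 8326 + 2D
Σ(formed) = 8×811 + 12×481 = 12260
ΔH = Σ(broken) − Σ(formed) = (8326 + 2D) − (12260) = −3934 + 2D
Setting this equal to −3214 kJ gives 2D = 720, so D = 360 kJ/mol.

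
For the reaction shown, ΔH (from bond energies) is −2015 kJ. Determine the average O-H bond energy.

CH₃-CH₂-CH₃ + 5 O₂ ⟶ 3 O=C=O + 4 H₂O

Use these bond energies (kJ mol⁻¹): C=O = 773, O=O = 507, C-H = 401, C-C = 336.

D(O-H) ≈ 474 kJ/mol

Let D be the O-H bond energy.
Σ(broken) = 2×336 + 8×401 + 5×507 = 6415
Σ(formed) = 6×773 + 8×D = 4638 + 8D
ΔH = Σ(broken) − Σ(formed) = (6415) − (4638 + 8D) = +1777 − 8D
Setting this equal to −2015 kJ gives 8D = 3792, so D = 474 kJ/mol.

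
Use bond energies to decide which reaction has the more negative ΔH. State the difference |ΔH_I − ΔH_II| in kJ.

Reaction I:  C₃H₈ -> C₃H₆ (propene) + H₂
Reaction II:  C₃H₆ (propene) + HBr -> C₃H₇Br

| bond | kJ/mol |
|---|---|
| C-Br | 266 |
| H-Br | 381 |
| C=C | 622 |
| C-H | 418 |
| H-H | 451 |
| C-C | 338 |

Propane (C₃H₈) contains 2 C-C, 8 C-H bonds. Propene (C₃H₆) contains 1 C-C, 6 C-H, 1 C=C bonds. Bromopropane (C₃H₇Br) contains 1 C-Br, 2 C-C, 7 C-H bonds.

Reaction II, by 120 kJ

Reaction I:
  Bonds broken (reactants):
    C-C: 2 × 338 = 676
    C-H: 8 × 418 = 3344
    Σ(broken) = 4020 kJ
  Bonds formed (products):
    C-C: 1 × 338 = 338
    C-H: 6 × 418 = 2508
    C=C: 1 × 622 = 622
    H-H: 1 × 451 = 451
    Σ(formed) = 3919 kJ
  ΔH_I = 4020 − 3919 = +101 kJ
Reaction II:
  Bonds broken (reactants):
    C-C: 1 × 338 = 338
    C-H: 6 × 418 = 2508
    C=C: 1 × 622 = 622
    H-Br: 1 × 381 = 381
    Σ(broken) = 3849 kJ
  Bonds formed (products):
    C-Br: 1 × 266 = 266
    C-C: 2 × 338 = 676
    C-H: 7 × 418 = 2926
    Σ(formed) = 3868 kJ
  ΔH_II = 3849 − 3868 = −19 kJ
ΔH_I − ΔH_II = +120 kJ, so reaction II has the more negative ΔH; |ΔH_I − ΔH_II| = 120 kJ.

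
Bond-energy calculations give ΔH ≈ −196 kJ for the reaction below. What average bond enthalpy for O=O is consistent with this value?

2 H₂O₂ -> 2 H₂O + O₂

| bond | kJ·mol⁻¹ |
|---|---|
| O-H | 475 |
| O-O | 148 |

Let D be the O=O bond energy.
Σ(broken) = 4×475 + 2×148 = 2196
Σ(formed) = 4×475 + 1×D = 1900 + D
ΔH = Σ(broken) − Σ(formed) = (2196) − (1900 + D) = +296 − D
Setting this equal to −196 kJ gives D = 492 kJ/mol.

D(O=O) ≈ 492 kJ/mol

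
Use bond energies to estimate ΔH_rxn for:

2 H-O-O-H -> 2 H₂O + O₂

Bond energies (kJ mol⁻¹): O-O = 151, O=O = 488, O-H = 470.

Bonds broken (reactants):
  O-H: 4 × 470 = 1880
  O-O: 2 × 151 = 302
  Σ(broken) = 2182 kJ
Bonds formed (products):
  O-H: 4 × 470 = 1880
  O=O: 1 × 488 = 488
  Σ(formed) = 2368 kJ
ΔH = Σ(broken) − Σ(formed) = 2182 − 2368 = −186 kJ

ΔH ≈ −186 kJ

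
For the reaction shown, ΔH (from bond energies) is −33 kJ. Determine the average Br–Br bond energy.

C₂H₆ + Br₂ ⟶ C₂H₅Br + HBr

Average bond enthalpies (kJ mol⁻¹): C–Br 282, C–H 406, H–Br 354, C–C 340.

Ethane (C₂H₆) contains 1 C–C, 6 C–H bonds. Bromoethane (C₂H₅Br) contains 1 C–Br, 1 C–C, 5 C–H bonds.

D(Br–Br) ≈ 197 kJ/mol

Let D be the Br–Br bond energy.
Σ(broken) = 1×D + 1×340 + 6×406 = 2776 + D
Σ(formed) = 1×282 + 1×340 + 5×406 + 1×354 = 3006
ΔH = Σ(broken) − Σ(formed) = (2776 + D) − (3006) = −230 + D
Setting this equal to −33 kJ gives D = 197 kJ/mol.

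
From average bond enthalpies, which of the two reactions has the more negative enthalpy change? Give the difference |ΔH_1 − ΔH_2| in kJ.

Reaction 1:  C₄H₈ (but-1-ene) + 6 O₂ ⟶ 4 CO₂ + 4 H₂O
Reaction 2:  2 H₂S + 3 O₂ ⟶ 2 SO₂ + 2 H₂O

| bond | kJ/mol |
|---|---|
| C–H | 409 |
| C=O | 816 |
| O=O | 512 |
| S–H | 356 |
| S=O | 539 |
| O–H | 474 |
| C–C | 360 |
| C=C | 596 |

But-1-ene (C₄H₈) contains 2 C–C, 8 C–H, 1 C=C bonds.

Reaction 1:
  Bonds broken (reactants):
    C–C: 2 × 360 = 720
    C–H: 8 × 409 = 3272
    C=C: 1 × 596 = 596
    O=O: 6 × 512 = 3072
    Σ(broken) = 7660 kJ
  Bonds formed (products):
    C=O: 8 × 816 = 6528
    O–H: 8 × 474 = 3792
    Σ(formed) = 10320 kJ
  ΔH_1 = 7660 − 10320 = −2660 kJ
Reaction 2:
  Bonds broken (reactants):
    O=O: 3 × 512 = 1536
    S–H: 4 × 356 = 1424
    Σ(broken) = 2960 kJ
  Bonds formed (products):
    O–H: 4 × 474 = 1896
    S=O: 4 × 539 = 2156
    Σ(formed) = 4052 kJ
  ΔH_2 = 2960 − 4052 = −1092 kJ
ΔH_1 − ΔH_2 = −1568 kJ, so reaction 1 has the more negative ΔH; |ΔH_1 − ΔH_2| = 1568 kJ.

Reaction 1, by 1568 kJ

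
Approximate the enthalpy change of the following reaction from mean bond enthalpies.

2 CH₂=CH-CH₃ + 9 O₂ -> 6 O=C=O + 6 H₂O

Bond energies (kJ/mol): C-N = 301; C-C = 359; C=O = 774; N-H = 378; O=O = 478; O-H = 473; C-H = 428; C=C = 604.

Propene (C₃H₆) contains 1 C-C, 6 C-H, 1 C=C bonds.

Bonds broken (reactants):
  C-C: 2 × 359 = 718
  C-H: 12 × 428 = 5136
  C=C: 2 × 604 = 1208
  O=O: 9 × 478 = 4302
  Σ(broken) = 11364 kJ
Bonds formed (products):
  C=O: 12 × 774 = 9288
  O-H: 12 × 473 = 5676
  Σ(formed) = 14964 kJ
ΔH = Σ(broken) − Σ(formed) = 11364 − 14964 = −3600 kJ

ΔH ≈ −3600 kJ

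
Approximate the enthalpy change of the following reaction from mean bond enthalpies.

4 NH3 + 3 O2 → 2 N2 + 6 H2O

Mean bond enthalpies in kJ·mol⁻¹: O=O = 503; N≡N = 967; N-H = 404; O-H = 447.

Bonds broken (reactants):
  N-H: 12 × 404 = 4848
  O=O: 3 × 503 = 1509
  Σ(broken) = 6357 kJ
Bonds formed (products):
  N≡N: 2 × 967 = 1934
  O-H: 12 × 447 = 5364
  Σ(formed) = 7298 kJ
ΔH = Σ(broken) − Σ(formed) = 6357 − 7298 = −941 kJ

ΔH ≈ −941 kJ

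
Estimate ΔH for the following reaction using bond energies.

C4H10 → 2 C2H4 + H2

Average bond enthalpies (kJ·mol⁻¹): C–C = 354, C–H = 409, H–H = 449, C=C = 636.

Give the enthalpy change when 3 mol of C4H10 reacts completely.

Bonds broken (reactants):
  C–C: 3 × 354 = 1062
  C–H: 10 × 409 = 4090
  Σ(broken) = 5152 kJ
Bonds formed (products):
  C–H: 8 × 409 = 3272
  C=C: 2 × 636 = 1272
  H–H: 1 × 449 = 449
  Σ(formed) = 4993 kJ
ΔH = Σ(broken) − Σ(formed) = 5152 − 4993 = +159 kJ
For 3× the reaction as written: 3 × (+159) = +477 kJ

ΔH = +477 kJ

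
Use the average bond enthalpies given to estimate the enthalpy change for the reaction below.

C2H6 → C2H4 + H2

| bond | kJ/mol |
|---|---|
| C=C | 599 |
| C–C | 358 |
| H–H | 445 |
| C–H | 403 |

Bonds broken (reactants):
  C–C: 1 × 358 = 358
  C–H: 6 × 403 = 2418
  Σ(broken) = 2776 kJ
Bonds formed (products):
  C–H: 4 × 403 = 1612
  C=C: 1 × 599 = 599
  H–H: 1 × 445 = 445
  Σ(formed) = 2656 kJ
ΔH = Σ(broken) − Σ(formed) = 2776 − 2656 = +120 kJ

ΔH ≈ +120 kJ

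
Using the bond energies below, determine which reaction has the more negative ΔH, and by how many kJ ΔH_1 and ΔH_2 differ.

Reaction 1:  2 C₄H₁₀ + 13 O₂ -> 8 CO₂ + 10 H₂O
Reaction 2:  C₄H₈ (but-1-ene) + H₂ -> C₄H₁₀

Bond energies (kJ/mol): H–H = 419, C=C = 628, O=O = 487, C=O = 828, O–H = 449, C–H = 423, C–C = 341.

Reaction 1:
  Bonds broken (reactants):
    C–C: 6 × 341 = 2046
    C–H: 20 × 423 = 8460
    O=O: 13 × 487 = 6331
    Σ(broken) = 16837 kJ
  Bonds formed (products):
    C=O: 16 × 828 = 13248
    O–H: 20 × 449 = 8980
    Σ(formed) = 22228 kJ
  ΔH_1 = 16837 − 22228 = −5391 kJ
Reaction 2:
  Bonds broken (reactants):
    C–C: 2 × 341 = 682
    C–H: 8 × 423 = 3384
    C=C: 1 × 628 = 628
    H–H: 1 × 419 = 419
    Σ(broken) = 5113 kJ
  Bonds formed (products):
    C–C: 3 × 341 = 1023
    C–H: 10 × 423 = 4230
    Σ(formed) = 5253 kJ
  ΔH_2 = 5113 − 5253 = −140 kJ
ΔH_1 − ΔH_2 = −5251 kJ, so reaction 1 has the more negative ΔH; |ΔH_1 − ΔH_2| = 5251 kJ.

Reaction 1, by 5251 kJ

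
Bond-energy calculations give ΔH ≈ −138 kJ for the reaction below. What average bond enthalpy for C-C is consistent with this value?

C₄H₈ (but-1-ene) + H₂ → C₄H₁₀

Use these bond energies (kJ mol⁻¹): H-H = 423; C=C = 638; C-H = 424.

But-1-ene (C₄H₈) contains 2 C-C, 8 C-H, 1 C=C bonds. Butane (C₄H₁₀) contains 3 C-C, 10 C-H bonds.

Let D be the C-C bond energy.
Σ(broken) = 2×D + 8×424 + 1×638 + 1×423 = 4453 + 2D
Σ(formed) = 3×D + 10×424 = 4240 + 3D
ΔH = Σ(broken) − Σ(formed) = (4453 + 2D) − (4240 + 3D) = +213 − D
Setting this equal to −138 kJ gives D = 351 kJ/mol.

D(C-C) ≈ 351 kJ/mol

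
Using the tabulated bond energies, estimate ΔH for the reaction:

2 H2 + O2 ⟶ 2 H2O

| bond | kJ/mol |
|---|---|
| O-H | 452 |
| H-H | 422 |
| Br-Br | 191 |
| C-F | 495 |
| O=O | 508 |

ΔH ≈ −456 kJ

Bonds broken (reactants):
  H-H: 2 × 422 = 844
  O=O: 1 × 508 = 508
  Σ(broken) = 1352 kJ
Bonds formed (products):
  O-H: 4 × 452 = 1808
  Σ(formed) = 1808 kJ
ΔH = Σ(broken) − Σ(formed) = 1352 − 1808 = −456 kJ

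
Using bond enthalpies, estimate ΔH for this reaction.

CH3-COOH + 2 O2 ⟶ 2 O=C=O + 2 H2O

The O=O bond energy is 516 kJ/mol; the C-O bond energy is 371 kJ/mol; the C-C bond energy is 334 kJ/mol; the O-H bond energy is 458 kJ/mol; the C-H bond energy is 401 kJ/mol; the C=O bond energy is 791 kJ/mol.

Bonds broken (reactants):
  C-C: 1 × 334 = 334
  C-H: 3 × 401 = 1203
  C-O: 1 × 371 = 371
  C=O: 1 × 791 = 791
  O-H: 1 × 458 = 458
  O=O: 2 × 516 = 1032
  Σ(broken) = 4189 kJ
Bonds formed (products):
  C=O: 4 × 791 = 3164
  O-H: 4 × 458 = 1832
  Σ(formed) = 4996 kJ
ΔH = Σ(broken) − Σ(formed) = 4189 − 4996 = −807 kJ

ΔH ≈ −807 kJ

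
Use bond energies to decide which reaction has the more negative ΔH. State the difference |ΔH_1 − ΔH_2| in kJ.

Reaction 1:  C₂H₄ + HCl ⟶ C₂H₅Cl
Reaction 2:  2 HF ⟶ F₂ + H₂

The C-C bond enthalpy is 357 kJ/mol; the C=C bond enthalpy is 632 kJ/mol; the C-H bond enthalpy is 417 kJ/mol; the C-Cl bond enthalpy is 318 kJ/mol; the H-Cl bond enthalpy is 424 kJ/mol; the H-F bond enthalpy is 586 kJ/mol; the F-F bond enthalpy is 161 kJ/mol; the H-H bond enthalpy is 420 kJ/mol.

Reaction 1, by 627 kJ

Reaction 1:
  Bonds broken (reactants):
    C-H: 4 × 417 = 1668
    C=C: 1 × 632 = 632
    H-Cl: 1 × 424 = 424
    Σ(broken) = 2724 kJ
  Bonds formed (products):
    C-C: 1 × 357 = 357
    C-Cl: 1 × 318 = 318
    C-H: 5 × 417 = 2085
    Σ(formed) = 2760 kJ
  ΔH_1 = 2724 − 2760 = −36 kJ
Reaction 2:
  Bonds broken (reactants):
    H-F: 2 × 586 = 1172
    Σ(broken) = 1172 kJ
  Bonds formed (products):
    F-F: 1 × 161 = 161
    H-H: 1 × 420 = 420
    Σ(formed) = 581 kJ
  ΔH_2 = 1172 − 581 = +591 kJ
ΔH_1 − ΔH_2 = −627 kJ, so reaction 1 has the more negative ΔH; |ΔH_1 − ΔH_2| = 627 kJ.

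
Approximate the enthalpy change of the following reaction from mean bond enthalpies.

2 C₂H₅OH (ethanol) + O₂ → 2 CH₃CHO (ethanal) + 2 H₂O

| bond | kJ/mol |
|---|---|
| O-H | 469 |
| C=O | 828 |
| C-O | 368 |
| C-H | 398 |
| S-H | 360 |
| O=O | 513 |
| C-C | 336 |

Bonds broken (reactants):
  C-C: 2 × 336 = 672
  C-H: 10 × 398 = 3980
  C-O: 2 × 368 = 736
  O-H: 2 × 469 = 938
  O=O: 1 × 513 = 513
  Σ(broken) = 6839 kJ
Bonds formed (products):
  C-C: 2 × 336 = 672
  C-H: 8 × 398 = 3184
  C=O: 2 × 828 = 1656
  O-H: 4 × 469 = 1876
  Σ(formed) = 7388 kJ
ΔH = Σ(broken) − Σ(formed) = 6839 − 7388 = −549 kJ

ΔH ≈ −549 kJ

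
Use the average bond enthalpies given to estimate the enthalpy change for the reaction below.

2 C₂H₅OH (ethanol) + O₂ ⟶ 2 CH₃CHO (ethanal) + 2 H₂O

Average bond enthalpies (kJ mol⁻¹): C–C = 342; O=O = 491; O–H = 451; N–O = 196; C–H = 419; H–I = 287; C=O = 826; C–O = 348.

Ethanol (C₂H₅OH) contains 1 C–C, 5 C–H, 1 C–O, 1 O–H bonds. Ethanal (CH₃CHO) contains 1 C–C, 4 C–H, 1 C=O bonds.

Bonds broken (reactants):
  C–C: 2 × 342 = 684
  C–H: 10 × 419 = 4190
  C–O: 2 × 348 = 696
  O–H: 2 × 451 = 902
  O=O: 1 × 491 = 491
  Σ(broken) = 6963 kJ
Bonds formed (products):
  C–C: 2 × 342 = 684
  C–H: 8 × 419 = 3352
  C=O: 2 × 826 = 1652
  O–H: 4 × 451 = 1804
  Σ(formed) = 7492 kJ
ΔH = Σ(broken) − Σ(formed) = 6963 − 7492 = −529 kJ

ΔH ≈ −529 kJ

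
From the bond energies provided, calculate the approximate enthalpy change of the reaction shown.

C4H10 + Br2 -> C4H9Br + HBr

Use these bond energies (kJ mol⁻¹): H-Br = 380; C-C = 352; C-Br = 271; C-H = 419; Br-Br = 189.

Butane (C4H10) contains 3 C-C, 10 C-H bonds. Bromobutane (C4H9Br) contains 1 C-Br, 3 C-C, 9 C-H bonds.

ΔH ≈ −43 kJ

Bonds broken (reactants):
  Br-Br: 1 × 189 = 189
  C-C: 3 × 352 = 1056
  C-H: 10 × 419 = 4190
  Σ(broken) = 5435 kJ
Bonds formed (products):
  C-Br: 1 × 271 = 271
  C-C: 3 × 352 = 1056
  C-H: 9 × 419 = 3771
  H-Br: 1 × 380 = 380
  Σ(formed) = 5478 kJ
ΔH = Σ(broken) − Σ(formed) = 5435 − 5478 = −43 kJ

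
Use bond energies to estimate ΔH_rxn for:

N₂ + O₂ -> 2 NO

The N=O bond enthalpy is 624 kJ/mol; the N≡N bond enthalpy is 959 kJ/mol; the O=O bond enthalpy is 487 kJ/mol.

ΔH ≈ +198 kJ

Bonds broken (reactants):
  N≡N: 1 × 959 = 959
  O=O: 1 × 487 = 487
  Σ(broken) = 1446 kJ
Bonds formed (products):
  N=O: 2 × 624 = 1248
  Σ(formed) = 1248 kJ
ΔH = Σ(broken) − Σ(formed) = 1446 − 1248 = +198 kJ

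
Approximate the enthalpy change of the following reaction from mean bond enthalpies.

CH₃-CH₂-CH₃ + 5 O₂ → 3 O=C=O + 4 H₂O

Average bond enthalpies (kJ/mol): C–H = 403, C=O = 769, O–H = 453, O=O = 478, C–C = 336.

Bonds broken (reactants):
  C–C: 2 × 336 = 672
  C–H: 8 × 403 = 3224
  O=O: 5 × 478 = 2390
  Σ(broken) = 6286 kJ
Bonds formed (products):
  C=O: 6 × 769 = 4614
  O–H: 8 × 453 = 3624
  Σ(formed) = 8238 kJ
ΔH = Σ(broken) − Σ(formed) = 6286 − 8238 = −1952 kJ

ΔH ≈ −1952 kJ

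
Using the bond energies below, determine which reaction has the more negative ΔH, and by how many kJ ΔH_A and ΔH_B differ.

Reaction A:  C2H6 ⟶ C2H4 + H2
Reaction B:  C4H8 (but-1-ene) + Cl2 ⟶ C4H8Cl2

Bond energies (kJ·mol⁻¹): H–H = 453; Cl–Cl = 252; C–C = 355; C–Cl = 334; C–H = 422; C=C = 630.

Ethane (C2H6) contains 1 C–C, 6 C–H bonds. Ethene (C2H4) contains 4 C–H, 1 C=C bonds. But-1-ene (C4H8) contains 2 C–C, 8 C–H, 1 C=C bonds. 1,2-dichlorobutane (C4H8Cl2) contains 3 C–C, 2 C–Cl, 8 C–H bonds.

Reaction B, by 257 kJ

Reaction A:
  Bonds broken (reactants):
    C–C: 1 × 355 = 355
    C–H: 6 × 422 = 2532
    Σ(broken) = 2887 kJ
  Bonds formed (products):
    C–H: 4 × 422 = 1688
    C=C: 1 × 630 = 630
    H–H: 1 × 453 = 453
    Σ(formed) = 2771 kJ
  ΔH_A = 2887 − 2771 = +116 kJ
Reaction B:
  Bonds broken (reactants):
    C–C: 2 × 355 = 710
    C–H: 8 × 422 = 3376
    C=C: 1 × 630 = 630
    Cl–Cl: 1 × 252 = 252
    Σ(broken) = 4968 kJ
  Bonds formed (products):
    C–C: 3 × 355 = 1065
    C–Cl: 2 × 334 = 668
    C–H: 8 × 422 = 3376
    Σ(formed) = 5109 kJ
  ΔH_B = 4968 − 5109 = −141 kJ
ΔH_A − ΔH_B = +257 kJ, so reaction B has the more negative ΔH; |ΔH_A − ΔH_B| = 257 kJ.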